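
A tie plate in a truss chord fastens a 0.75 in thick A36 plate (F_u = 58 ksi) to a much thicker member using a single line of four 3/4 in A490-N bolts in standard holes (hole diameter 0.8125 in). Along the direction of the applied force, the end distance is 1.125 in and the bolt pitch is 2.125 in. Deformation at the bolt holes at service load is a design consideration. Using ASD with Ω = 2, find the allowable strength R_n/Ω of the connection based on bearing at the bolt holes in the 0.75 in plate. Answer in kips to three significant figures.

Per bolt r_n = 1.2 l_c t F_u ≤ 2.4 d t F_u; upper limit = 2.4 × 0.75 × 0.75 × 58 = 78.3 kips.
Edge bolt: l_c = 1.125 − 0.8125/2 = 0.7188 in → 1.2 × 0.7188 × 0.75 × 58 = 37.52 → r_n = 37.52 kips.
Interior bolts: l_c = 2.125 − 0.8125 = 1.312 in → 1.2 × 1.312 × 0.75 × 58 = 68.51 → r_n = 68.51 kips.
R_n = 1 × 37.52 + 3 × 68.51 = 243.1 kips.
Allowable strength R_n/Ω = 243.1 / 2 = 122 kips.

122 kips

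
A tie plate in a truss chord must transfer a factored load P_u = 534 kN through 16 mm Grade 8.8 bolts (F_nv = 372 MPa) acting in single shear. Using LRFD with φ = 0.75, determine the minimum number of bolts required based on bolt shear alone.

10 bolts

A_b = π·16²/4 = 201.1 mm².
Per-bolt design strength φR_n = 0.75 × 372 × 201.1 × 1 / 1000 = 56.1 kN.
n ≥ 534 / 56.1 = 9.519 → use 10 bolts.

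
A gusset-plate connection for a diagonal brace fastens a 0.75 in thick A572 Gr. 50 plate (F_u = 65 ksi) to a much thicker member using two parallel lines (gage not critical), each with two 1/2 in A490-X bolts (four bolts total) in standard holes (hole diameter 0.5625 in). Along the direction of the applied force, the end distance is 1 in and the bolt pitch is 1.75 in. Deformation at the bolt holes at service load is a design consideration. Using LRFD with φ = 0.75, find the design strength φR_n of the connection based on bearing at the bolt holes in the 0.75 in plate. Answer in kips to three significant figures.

151 kips

Per bolt r_n = 1.2 l_c t F_u ≤ 2.4 d t F_u; upper limit = 2.4 × 0.5 × 0.75 × 65 = 58.5 kips.
Edge bolt: l_c = 1 − 0.5625/2 = 0.7188 in → 1.2 × 0.7188 × 0.75 × 65 = 42.05 → r_n = 42.05 kips.
Interior bolts: l_c = 1.75 − 0.5625 = 1.188 in → 1.2 × 1.188 × 0.75 × 65 = 69.47 → r_n = 58.5 kips.
R_n = 2 × 42.05 + 2 × 58.5 = 201.1 kips.
Design strength φR_n = 0.75 × 201.1 = 151 kips.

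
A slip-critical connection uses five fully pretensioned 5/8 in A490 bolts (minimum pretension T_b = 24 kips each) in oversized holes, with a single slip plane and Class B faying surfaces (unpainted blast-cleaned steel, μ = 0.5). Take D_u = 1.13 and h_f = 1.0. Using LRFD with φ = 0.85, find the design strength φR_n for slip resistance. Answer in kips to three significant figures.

57.6 kips

R_n = μ · D_u · h_f · T_b · n_s · n_b = 0.5 × 1.13 × 1.0 × 24 × 1 × 5 = 67.8 kips.
Design strength φR_n = 0.85 × 67.8 = 57.6 kips.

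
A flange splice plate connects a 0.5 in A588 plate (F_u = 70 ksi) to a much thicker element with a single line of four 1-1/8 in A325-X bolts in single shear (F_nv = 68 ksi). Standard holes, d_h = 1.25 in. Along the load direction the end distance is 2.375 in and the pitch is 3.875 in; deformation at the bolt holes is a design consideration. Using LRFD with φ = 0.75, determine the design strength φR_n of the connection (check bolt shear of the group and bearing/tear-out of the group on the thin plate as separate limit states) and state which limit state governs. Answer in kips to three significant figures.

Bolt shear: A_b = π·1.125²/4 = 0.994 in²; R_n = 68 × 0.994 × 4 × 1 = 270.4 kips → 0.75 × 270.4 = 203 kips.
Bearing (1.2 l_c t F_u ≤ 2.4 d t F_u): upper limit = 2.4·1.125·0.5·70 = 94.5 kips.
  Edge l_c = 2.375 − 1.25/2 = 1.75 → r_n = 73.5 kips; interior l_c = 3.875 − 1.25 = 2.625 → r_n = 94.5 kips.
  R_n,bearing = 1·73.5 + 3·94.5 = 357 kips → 0.75 × 357 = 268 kips.
Bolt shear governs: 203 kips.

203 kips (bolt shear governs)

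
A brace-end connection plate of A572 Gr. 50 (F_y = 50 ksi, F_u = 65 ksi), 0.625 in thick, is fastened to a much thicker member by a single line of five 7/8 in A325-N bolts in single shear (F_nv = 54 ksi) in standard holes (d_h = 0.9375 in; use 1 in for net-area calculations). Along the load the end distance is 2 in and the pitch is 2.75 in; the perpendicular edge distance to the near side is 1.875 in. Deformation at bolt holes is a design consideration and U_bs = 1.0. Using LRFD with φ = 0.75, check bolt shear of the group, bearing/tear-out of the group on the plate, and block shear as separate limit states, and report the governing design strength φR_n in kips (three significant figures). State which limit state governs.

122 kips (bolt shear governs)

Bolt shear: A_b = π·0.875²/4 = 0.6013 in²; R_n = 54 × 0.6013 × 5 × 1 = 162.4 kips → 0.75 × 162.4 = 122 kips.
Bearing: edge l_c = 1.531, r_n = 74.65 kips; interior l_c = 1.812, r_n = 85.31 kips; R_n = 74.65 + 4·85.31 = 415.9 kips → 312 kips.
Block shear: A_gv = 8.125, A_nv = 5.312, A_nt = 0.8594 in²; R_n = min(0.6F_uA_nv, 0.6F_yA_gv) + U_bs·F_u·A_nt = 263 kips → 197 kips.
Bolt shear governs: 122 kips.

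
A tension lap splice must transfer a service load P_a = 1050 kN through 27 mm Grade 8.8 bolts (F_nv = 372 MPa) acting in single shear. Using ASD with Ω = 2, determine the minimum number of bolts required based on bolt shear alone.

10 bolts

A_b = π·27²/4 = 572.6 mm².
Per-bolt allowable strength R_n/Ω = 372 × 572.6 × 1 / 1000 / 2 = 106.5 kN.
n ≥ 1050 / 106.5 = 9.86 → use 10 bolts.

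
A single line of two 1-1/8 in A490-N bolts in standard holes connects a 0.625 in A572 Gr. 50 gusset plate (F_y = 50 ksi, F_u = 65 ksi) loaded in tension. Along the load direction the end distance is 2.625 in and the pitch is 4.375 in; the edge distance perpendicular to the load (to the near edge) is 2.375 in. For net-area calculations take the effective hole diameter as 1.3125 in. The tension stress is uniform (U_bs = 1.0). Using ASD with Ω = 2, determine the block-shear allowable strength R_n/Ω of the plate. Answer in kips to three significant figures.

96.2 kips

Shear plane L_v = 2.625 + 1·4.375 = 7 in; A_gv = 7 × 0.625 = 4.375 in².
A_nv = (7 − 1.5·1.3125) × 0.625 = 3.145 in².
A_nt = (2.375 − 0.5·1.3125) × 0.625 = 1.074 in².
0.6 F_u A_nv = 122.6 kips; 0.6 F_y A_gv = 131.2 kips → shear rupture governs the shear term.
R_n = 122.6 + 1.0 × 65 × 1.074 = 192.5 kips.
Allowable strength R_n/Ω = 192.5 / 2 = 96.2 kips.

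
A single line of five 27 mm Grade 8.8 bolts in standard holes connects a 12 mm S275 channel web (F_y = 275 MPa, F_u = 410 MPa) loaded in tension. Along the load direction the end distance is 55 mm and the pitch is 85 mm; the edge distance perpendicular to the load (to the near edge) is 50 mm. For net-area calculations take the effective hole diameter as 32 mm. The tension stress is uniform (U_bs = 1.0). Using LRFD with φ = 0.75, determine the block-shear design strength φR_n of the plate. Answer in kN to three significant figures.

681 kN

Shear plane L_v = 55 + 4·85 = 395 mm; A_gv = 395 × 12 = 4740 mm².
A_nv = (395 − 4.5·32) × 12 = 3012 mm².
A_nt = (50 − 0.5·32) × 12 = 408 mm².
0.6 F_u A_nv = 741 kN; 0.6 F_y A_gv = 782.1 kN → shear rupture governs the shear term.
R_n = 741 + 1.0 × 410 × 408 / 1000 = 908.2 kN.
Design strength φR_n = 0.75 × 908.2 = 681 kN.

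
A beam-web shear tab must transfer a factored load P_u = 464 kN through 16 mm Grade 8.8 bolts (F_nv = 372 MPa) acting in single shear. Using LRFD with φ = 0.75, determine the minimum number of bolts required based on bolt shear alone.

A_b = π·16²/4 = 201.1 mm².
Per-bolt design strength φR_n = 0.75 × 372 × 201.1 × 1 / 1000 = 56.1 kN.
n ≥ 464 / 56.1 = 8.271 → use 9 bolts.

9 bolts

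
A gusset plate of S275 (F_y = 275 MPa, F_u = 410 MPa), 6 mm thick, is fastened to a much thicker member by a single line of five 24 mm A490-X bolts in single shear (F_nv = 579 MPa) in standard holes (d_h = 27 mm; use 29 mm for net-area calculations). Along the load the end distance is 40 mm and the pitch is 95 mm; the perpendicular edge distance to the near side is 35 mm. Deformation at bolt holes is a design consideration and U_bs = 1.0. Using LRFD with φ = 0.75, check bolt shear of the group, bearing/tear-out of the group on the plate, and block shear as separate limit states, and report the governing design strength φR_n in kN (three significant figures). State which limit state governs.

350 kN (block shear governs)

Bolt shear: A_b = π·24²/4 = 452.4 mm²; R_n = 579 × 452.4 × 5 × 1 / 1000 = 1310 kN → 0.75 × 1310 = 982 kN.
Bearing: edge l_c = 26.5, r_n = 78.23 kN; interior l_c = 68, r_n = 141.7 kN; R_n = 78.23 + 4·141.7 = 645 kN → 484 kN.
Block shear: A_gv = 2520, A_nv = 1737, A_nt = 123 mm²; R_n = min(0.6F_uA_nv, 0.6F_yA_gv) + U_bs·F_u·A_nt = 466.2 kN → 350 kN.
Block shear governs: 350 kN.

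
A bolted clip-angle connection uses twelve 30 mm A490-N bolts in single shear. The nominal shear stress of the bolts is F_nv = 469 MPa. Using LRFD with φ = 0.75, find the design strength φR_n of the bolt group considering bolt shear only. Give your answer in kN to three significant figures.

2980 kN

A_b = π × 30² / 4 = 706.9 mm².
R_n = F_nv · A_b · n · n_s = 469 × 706.9 × 12 × 1 / 1000 = 3978 kN.
Design strength φR_n = 0.75 × 3978 = 2980 kN.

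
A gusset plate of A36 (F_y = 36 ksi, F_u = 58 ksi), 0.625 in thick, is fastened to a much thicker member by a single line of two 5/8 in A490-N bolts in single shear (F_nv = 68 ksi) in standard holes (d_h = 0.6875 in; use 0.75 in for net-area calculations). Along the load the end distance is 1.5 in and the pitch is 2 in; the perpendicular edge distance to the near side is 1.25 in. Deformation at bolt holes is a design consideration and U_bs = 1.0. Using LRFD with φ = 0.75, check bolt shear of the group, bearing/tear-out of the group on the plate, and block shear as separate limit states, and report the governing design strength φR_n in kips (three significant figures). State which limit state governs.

31.3 kips (bolt shear governs)

Bolt shear: A_b = π·0.625²/4 = 0.3068 in²; R_n = 68 × 0.3068 × 2 × 1 = 41.72 kips → 0.75 × 41.72 = 31.3 kips.
Bearing: edge l_c = 1.156, r_n = 50.3 kips; interior l_c = 1.312, r_n = 54.38 kips; R_n = 50.3 + 1·54.38 = 104.7 kips → 78.5 kips.
Block shear: A_gv = 2.188, A_nv = 1.484, A_nt = 0.5469 in²; R_n = min(0.6F_uA_nv, 0.6F_yA_gv) + U_bs·F_u·A_nt = 78.97 kips → 59.2 kips.
Bolt shear governs: 31.3 kips.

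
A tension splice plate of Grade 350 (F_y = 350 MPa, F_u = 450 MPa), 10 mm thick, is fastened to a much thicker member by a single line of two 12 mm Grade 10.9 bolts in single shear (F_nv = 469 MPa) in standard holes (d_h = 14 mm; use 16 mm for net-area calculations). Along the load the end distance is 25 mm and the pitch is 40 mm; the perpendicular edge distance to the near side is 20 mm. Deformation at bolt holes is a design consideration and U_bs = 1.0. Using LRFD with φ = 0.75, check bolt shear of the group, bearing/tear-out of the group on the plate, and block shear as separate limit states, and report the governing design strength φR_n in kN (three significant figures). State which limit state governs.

79.6 kN (bolt shear governs)

Bolt shear: A_b = π·12²/4 = 113.1 mm²; R_n = 469 × 113.1 × 2 × 1 / 1000 = 106.1 kN → 0.75 × 106.1 = 79.6 kN.
Bearing: edge l_c = 18, r_n = 97.2 kN; interior l_c = 26, r_n = 129.6 kN; R_n = 97.2 + 1·129.6 = 226.8 kN → 170 kN.
Block shear: A_gv = 650, A_nv = 410, A_nt = 120 mm²; R_n = min(0.6F_uA_nv, 0.6F_yA_gv) + U_bs·F_u·A_nt = 164.7 kN → 124 kN.
Bolt shear governs: 79.6 kN.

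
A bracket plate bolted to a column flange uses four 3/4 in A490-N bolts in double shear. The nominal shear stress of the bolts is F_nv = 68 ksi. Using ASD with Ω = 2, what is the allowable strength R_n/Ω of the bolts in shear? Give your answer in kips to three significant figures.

A_b = π × 0.75² / 4 = 0.4418 in².
R_n = F_nv · A_b · n · n_s = 68 × 0.4418 × 4 × 2 = 240.3 kips.
Allowable strength R_n/Ω = 240.3 / 2 = 120 kips.

120 kips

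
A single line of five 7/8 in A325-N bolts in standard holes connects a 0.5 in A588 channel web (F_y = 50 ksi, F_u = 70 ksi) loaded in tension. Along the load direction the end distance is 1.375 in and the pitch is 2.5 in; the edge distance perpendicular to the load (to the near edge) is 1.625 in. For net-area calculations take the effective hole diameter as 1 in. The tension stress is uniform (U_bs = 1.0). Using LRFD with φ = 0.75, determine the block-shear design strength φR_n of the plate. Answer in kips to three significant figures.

Shear plane L_v = 1.375 + 4·2.5 = 11.38 in; A_gv = 11.38 × 0.5 = 5.688 in².
A_nv = (11.38 − 4.5·1) × 0.5 = 3.438 in².
A_nt = (1.625 − 0.5·1) × 0.5 = 0.5625 in².
0.6 F_u A_nv = 144.4 kips; 0.6 F_y A_gv = 170.6 kips → shear rupture governs the shear term.
R_n = 144.4 + 1.0 × 70 × 0.5625 = 183.8 kips.
Design strength φR_n = 0.75 × 183.8 = 138 kips.

138 kips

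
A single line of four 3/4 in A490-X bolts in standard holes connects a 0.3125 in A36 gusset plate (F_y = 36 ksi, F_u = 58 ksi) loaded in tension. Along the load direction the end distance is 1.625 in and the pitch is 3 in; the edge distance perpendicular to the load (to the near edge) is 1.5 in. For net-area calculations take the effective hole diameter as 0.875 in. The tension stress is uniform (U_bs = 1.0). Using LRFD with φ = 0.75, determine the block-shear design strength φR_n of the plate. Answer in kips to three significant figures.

Shear plane L_v = 1.625 + 3·3 = 10.62 in; A_gv = 10.62 × 0.3125 = 3.32 in².
A_nv = (10.62 − 3.5·0.875) × 0.3125 = 2.363 in².
A_nt = (1.5 − 0.5·0.875) × 0.3125 = 0.332 in².
0.6 F_u A_nv = 82.24 kips; 0.6 F_y A_gv = 71.72 kips → shear yielding governs the shear term.
R_n = 71.72 + 1.0 × 58 × 0.332 = 90.98 kips.
Design strength φR_n = 0.75 × 90.98 = 68.2 kips.

68.2 kips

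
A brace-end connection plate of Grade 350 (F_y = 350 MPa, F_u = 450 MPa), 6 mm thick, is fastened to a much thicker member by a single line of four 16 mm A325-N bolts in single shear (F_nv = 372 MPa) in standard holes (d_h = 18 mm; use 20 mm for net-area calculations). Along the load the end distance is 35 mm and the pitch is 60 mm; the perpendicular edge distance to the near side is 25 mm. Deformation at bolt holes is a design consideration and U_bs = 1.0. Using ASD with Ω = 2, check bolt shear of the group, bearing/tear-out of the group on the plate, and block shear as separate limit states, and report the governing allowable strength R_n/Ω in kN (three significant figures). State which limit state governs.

Bolt shear: A_b = π·16²/4 = 201.1 mm²; R_n = 372 × 201.1 × 4 × 1 / 1000 = 299.2 kN → 299.2 / 2 = 150 kN.
Bearing: edge l_c = 26, r_n = 84.24 kN; interior l_c = 42, r_n = 103.7 kN; R_n = 84.24 + 3·103.7 = 395.3 kN → 198 kN.
Block shear: A_gv = 1290, A_nv = 870, A_nt = 90 mm²; R_n = min(0.6F_uA_nv, 0.6F_yA_gv) + U_bs·F_u·A_nt = 275.4 kN → 138 kN.
Block shear governs: 138 kN.

138 kN (block shear governs)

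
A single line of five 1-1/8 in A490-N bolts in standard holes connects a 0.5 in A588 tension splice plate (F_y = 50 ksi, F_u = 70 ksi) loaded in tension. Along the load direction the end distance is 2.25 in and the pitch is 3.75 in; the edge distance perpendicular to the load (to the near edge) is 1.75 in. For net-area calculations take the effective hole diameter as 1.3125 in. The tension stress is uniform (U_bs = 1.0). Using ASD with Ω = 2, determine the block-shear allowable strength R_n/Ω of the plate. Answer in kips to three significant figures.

138 kips

Shear plane L_v = 2.25 + 4·3.75 = 17.25 in; A_gv = 17.25 × 0.5 = 8.625 in².
A_nv = (17.25 − 4.5·1.3125) × 0.5 = 5.672 in².
A_nt = (1.75 − 0.5·1.3125) × 0.5 = 0.5469 in².
0.6 F_u A_nv = 238.2 kips; 0.6 F_y A_gv = 258.8 kips → shear rupture governs the shear term.
R_n = 238.2 + 1.0 × 70 × 0.5469 = 276.5 kips.
Allowable strength R_n/Ω = 276.5 / 2 = 138 kips.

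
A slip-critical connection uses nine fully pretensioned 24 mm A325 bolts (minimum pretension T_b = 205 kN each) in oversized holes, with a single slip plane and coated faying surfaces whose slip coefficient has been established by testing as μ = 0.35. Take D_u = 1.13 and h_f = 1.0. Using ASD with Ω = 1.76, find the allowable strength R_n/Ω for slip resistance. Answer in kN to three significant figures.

R_n = μ · D_u · h_f · T_b · n_s · n_b = 0.35 × 1.13 × 1.0 × 205 × 1 × 9 = 729.7 kN.
Allowable strength R_n/Ω = 729.7 / 1.76 = 415 kN.

415 kN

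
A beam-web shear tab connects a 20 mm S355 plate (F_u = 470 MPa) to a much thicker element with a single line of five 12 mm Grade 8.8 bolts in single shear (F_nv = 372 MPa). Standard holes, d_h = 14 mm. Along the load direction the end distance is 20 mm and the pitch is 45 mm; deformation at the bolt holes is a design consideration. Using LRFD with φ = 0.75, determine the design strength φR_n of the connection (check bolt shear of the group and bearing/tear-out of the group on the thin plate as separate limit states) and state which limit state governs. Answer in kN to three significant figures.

Bolt shear: A_b = π·12²/4 = 113.1 mm²; R_n = 372 × 113.1 × 5 × 1 / 1000 = 210.4 kN → 0.75 × 210.4 = 158 kN.
Bearing (1.2 l_c t F_u ≤ 2.4 d t F_u): upper limit = 2.4·12·20·470 / 1000 = 270.7 kN.
  Edge l_c = 20 − 14/2 = 13 → r_n = 146.6 kN; interior l_c = 45 − 14 = 31 → r_n = 270.7 kN.
  R_n,bearing = 1·146.6 + 4·270.7 = 1230 kN → 0.75 × 1230 = 922 kN.
Bolt shear governs: 158 kN.

158 kN (bolt shear governs)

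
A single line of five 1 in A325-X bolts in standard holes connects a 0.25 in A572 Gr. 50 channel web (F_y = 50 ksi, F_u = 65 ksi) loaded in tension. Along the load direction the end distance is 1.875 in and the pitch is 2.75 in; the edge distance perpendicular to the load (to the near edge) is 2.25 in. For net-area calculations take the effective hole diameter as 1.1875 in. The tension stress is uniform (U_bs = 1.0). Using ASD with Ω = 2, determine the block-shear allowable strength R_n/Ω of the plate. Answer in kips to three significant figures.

Shear plane L_v = 1.875 + 4·2.75 = 12.88 in; A_gv = 12.88 × 0.25 = 3.219 in².
A_nv = (12.88 − 4.5·1.1875) × 0.25 = 1.883 in².
A_nt = (2.25 − 0.5·1.1875) × 0.25 = 0.4141 in².
0.6 F_u A_nv = 73.43 kips; 0.6 F_y A_gv = 96.56 kips → shear rupture governs the shear term.
R_n = 73.43 + 1.0 × 65 × 0.4141 = 100.3 kips.
Allowable strength R_n/Ω = 100.3 / 2 = 50.2 kips.

50.2 kips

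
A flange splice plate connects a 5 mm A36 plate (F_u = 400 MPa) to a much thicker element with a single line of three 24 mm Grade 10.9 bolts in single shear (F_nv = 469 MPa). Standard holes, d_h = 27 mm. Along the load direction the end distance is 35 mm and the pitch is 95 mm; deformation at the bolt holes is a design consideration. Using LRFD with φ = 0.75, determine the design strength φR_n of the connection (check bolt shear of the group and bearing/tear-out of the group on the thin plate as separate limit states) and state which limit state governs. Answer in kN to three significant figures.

212 kN (bearing governs)

Bolt shear: A_b = π·24²/4 = 452.4 mm²; R_n = 469 × 452.4 × 3 × 1 / 1000 = 636.5 kN → 0.75 × 636.5 = 477 kN.
Bearing (1.2 l_c t F_u ≤ 2.4 d t F_u): upper limit = 2.4·24·5·400 / 1000 = 115.2 kN.
  Edge l_c = 35 − 27/2 = 21.5 → r_n = 51.6 kN; interior l_c = 95 − 27 = 68 → r_n = 115.2 kN.
  R_n,bearing = 1·51.6 + 2·115.2 = 282 kN → 0.75 × 282 = 212 kN.
Bearing governs: 212 kN.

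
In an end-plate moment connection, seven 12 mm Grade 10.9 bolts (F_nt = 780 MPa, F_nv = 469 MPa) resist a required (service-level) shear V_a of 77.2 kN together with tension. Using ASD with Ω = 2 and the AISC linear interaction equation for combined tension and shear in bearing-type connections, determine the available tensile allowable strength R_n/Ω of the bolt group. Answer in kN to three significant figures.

A_b = π·12²/4 = 113.1 mm²; f_rv = 77.2 × 1000 / (7 × 113.1) = 97.51 MPa.
F'_nt = 1.3 F_nt − (Ω F_nt / F_nv) f_rv = 1.3·780 − (2·780/469)·97.51 = 689.6 MPa, capped at F_nt → F'_nt = 689.6 MPa.
R_n = F'_nt · A_b · n = 689.6 × 113.1 × 7 / 1000 = 546 kN.
Allowable strength R_n/Ω = 546 / 2 = 273 kN.

273 kN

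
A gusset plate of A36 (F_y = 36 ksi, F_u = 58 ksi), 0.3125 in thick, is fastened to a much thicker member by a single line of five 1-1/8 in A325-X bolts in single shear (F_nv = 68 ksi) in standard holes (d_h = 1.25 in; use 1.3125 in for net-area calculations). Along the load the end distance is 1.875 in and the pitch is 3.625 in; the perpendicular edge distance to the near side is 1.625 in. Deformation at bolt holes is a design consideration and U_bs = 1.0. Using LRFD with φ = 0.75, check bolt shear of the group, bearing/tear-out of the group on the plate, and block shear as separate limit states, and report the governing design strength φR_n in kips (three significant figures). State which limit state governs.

Bolt shear: A_b = π·1.125²/4 = 0.994 in²; R_n = 68 × 0.994 × 5 × 1 = 338 kips → 0.75 × 338 = 253 kips.
Bearing: edge l_c = 1.25, r_n = 27.19 kips; interior l_c = 2.375, r_n = 48.94 kips; R_n = 27.19 + 4·48.94 = 222.9 kips → 167 kips.
Block shear: A_gv = 5.117, A_nv = 3.271, A_nt = 0.3027 in²; R_n = min(0.6F_uA_nv, 0.6F_yA_gv) + U_bs·F_u·A_nt = 128.1 kips → 96.1 kips.
Block shear governs: 96.1 kips.

96.1 kips (block shear governs)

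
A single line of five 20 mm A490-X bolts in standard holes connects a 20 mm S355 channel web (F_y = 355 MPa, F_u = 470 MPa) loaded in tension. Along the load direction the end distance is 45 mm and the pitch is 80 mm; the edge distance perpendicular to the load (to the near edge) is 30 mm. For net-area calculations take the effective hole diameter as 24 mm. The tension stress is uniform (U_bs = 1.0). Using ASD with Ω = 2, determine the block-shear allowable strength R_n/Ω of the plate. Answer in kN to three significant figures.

Shear plane L_v = 45 + 4·80 = 365 mm; A_gv = 365 × 20 = 7300 mm².
A_nv = (365 − 4.5·24) × 20 = 5140 mm².
A_nt = (30 − 0.5·24) × 20 = 360 mm².
0.6 F_u A_nv = 1449 kN; 0.6 F_y A_gv = 1555 kN → shear rupture governs the shear term.
R_n = 1449 + 1.0 × 470 × 360 / 1000 = 1619 kN.
Allowable strength R_n/Ω = 1619 / 2 = 809 kN.

809 kN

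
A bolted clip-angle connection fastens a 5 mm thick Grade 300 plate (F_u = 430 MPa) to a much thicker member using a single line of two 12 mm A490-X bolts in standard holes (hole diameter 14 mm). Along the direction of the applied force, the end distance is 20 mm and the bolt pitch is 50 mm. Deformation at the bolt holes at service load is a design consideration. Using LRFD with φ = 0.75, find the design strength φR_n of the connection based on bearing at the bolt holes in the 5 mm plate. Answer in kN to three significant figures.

Per bolt r_n = 1.2 l_c t F_u ≤ 2.4 d t F_u; upper limit = 2.4 × 12 × 5 × 430 / 1000 = 61.92 kN.
Edge bolt: l_c = 20 − 14/2 = 13 mm → 1.2 × 13 × 5 × 430 / 1000 = 33.54 → r_n = 33.54 kN.
Interior bolts: l_c = 50 − 14 = 36 mm → 1.2 × 36 × 5 × 430 / 1000 = 92.88 → r_n = 61.92 kN.
R_n = 1 × 33.54 + 1 × 61.92 = 95.46 kN.
Design strength φR_n = 0.75 × 95.46 = 71.6 kN.

71.6 kN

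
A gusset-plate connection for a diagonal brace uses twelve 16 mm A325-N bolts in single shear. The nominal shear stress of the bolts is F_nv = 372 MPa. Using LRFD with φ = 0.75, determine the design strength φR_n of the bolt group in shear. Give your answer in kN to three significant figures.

673 kN

A_b = π × 16² / 4 = 201.1 mm².
R_n = F_nv · A_b · n · n_s = 372 × 201.1 × 12 × 1 / 1000 = 897.5 kN.
Design strength φR_n = 0.75 × 897.5 = 673 kN.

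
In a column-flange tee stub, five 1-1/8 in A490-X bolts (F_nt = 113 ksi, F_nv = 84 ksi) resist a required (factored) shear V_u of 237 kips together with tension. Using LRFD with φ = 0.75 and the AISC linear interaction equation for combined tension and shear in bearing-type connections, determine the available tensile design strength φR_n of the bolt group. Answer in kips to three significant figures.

229 kips

A_b = π·1.125²/4 = 0.994 in²; f_rv = 237 / (5 × 0.994) = 47.69 ksi.
F'_nt = 1.3 F_nt − (F_nt / φF_nv) f_rv = 1.3·113 − (113/(0.75·84))·47.69 = 61.37 ksi, capped at F_nt → F'_nt = 61.37 ksi.
R_n = F'_nt · A_b · n = 61.37 × 0.994 × 5 = 305 kips.
Design strength φR_n = 0.75 × 305 = 229 kips.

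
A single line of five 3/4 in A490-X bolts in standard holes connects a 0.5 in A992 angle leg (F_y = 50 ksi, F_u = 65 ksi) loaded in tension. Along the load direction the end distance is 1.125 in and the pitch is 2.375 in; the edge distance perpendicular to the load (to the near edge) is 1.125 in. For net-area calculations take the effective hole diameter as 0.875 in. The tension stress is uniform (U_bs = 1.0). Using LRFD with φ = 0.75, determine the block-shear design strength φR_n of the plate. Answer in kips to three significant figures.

Shear plane L_v = 1.125 + 4·2.375 = 10.62 in; A_gv = 10.62 × 0.5 = 5.312 in².
A_nv = (10.62 − 4.5·0.875) × 0.5 = 3.344 in².
A_nt = (1.125 − 0.5·0.875) × 0.5 = 0.3438 in².
0.6 F_u A_nv = 130.4 kips; 0.6 F_y A_gv = 159.4 kips → shear rupture governs the shear term.
R_n = 130.4 + 1.0 × 65 × 0.3438 = 152.8 kips.
Design strength φR_n = 0.75 × 152.8 = 115 kips.

115 kips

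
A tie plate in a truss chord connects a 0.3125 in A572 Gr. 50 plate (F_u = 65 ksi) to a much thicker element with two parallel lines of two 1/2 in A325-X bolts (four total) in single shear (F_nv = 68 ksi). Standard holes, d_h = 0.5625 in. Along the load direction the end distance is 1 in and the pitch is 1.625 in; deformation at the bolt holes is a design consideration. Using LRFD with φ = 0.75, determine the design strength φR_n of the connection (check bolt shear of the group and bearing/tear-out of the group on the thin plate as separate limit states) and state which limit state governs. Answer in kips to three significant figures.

Bolt shear: A_b = π·0.5²/4 = 0.1963 in²; R_n = 68 × 0.1963 × 4 × 1 = 53.41 kips → 0.75 × 53.41 = 40.1 kips.
Bearing (1.2 l_c t F_u ≤ 2.4 d t F_u): upper limit = 2.4·0.5·0.3125·65 = 24.38 kips.
  Edge l_c = 1 − 0.5625/2 = 0.7188 → r_n = 17.52 kips; interior l_c = 1.625 − 0.5625 = 1.062 → r_n = 24.38 kips.
  R_n,bearing = 2·17.52 + 2·24.38 = 83.79 kips → 0.75 × 83.79 = 62.8 kips.
Bolt shear governs: 40.1 kips.

40.1 kips (bolt shear governs)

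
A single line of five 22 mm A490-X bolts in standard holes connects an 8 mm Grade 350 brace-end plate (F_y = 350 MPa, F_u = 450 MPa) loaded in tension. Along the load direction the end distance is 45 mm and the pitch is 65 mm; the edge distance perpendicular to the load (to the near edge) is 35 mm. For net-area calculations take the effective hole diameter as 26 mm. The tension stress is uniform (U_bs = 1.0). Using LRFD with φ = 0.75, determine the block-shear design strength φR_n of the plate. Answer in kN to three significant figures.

364 kN

Shear plane L_v = 45 + 4·65 = 305 mm; A_gv = 305 × 8 = 2440 mm².
A_nv = (305 − 4.5·26) × 8 = 1504 mm².
A_nt = (35 − 0.5·26) × 8 = 176 mm².
0.6 F_u A_nv = 406.1 kN; 0.6 F_y A_gv = 512.4 kN → shear rupture governs the shear term.
R_n = 406.1 + 1.0 × 450 × 176 / 1000 = 485.3 kN.
Design strength φR_n = 0.75 × 485.3 = 364 kN.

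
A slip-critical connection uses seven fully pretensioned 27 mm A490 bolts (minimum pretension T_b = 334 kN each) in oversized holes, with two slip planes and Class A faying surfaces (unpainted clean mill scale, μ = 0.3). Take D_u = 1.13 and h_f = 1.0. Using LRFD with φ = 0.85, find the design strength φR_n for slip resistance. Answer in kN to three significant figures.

1350 kN

R_n = μ · D_u · h_f · T_b · n_s · n_b = 0.3 × 1.13 × 1.0 × 334 × 2 × 7 = 1585 kN.
Design strength φR_n = 0.85 × 1585 = 1350 kN.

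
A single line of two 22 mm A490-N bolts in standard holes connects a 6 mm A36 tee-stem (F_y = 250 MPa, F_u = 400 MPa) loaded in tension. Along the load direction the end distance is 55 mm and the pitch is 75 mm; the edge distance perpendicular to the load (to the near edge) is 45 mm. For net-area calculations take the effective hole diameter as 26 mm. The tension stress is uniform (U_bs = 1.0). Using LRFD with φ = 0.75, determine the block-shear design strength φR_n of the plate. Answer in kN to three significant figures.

145 kN

Shear plane L_v = 55 + 1·75 = 130 mm; A_gv = 130 × 6 = 780 mm².
A_nv = (130 − 1.5·26) × 6 = 546 mm².
A_nt = (45 − 0.5·26) × 6 = 192 mm².
0.6 F_u A_nv = 131 kN; 0.6 F_y A_gv = 117 kN → shear yielding governs the shear term.
R_n = 117 + 1.0 × 400 × 192 / 1000 = 193.8 kN.
Design strength φR_n = 0.75 × 193.8 = 145 kN.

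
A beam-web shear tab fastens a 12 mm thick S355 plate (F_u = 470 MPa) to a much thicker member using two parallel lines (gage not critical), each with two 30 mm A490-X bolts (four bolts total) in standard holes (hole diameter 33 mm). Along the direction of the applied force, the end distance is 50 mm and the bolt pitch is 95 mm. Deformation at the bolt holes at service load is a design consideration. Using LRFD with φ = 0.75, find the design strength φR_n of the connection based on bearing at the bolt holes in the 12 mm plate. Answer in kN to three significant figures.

949 kN

Per bolt r_n = 1.2 l_c t F_u ≤ 2.4 d t F_u; upper limit = 2.4 × 30 × 12 × 470 / 1000 = 406.1 kN.
Edge bolt: l_c = 50 − 33/2 = 33.5 mm → 1.2 × 33.5 × 12 × 470 / 1000 = 226.7 → r_n = 226.7 kN.
Interior bolts: l_c = 95 − 33 = 62 mm → 1.2 × 62 × 12 × 470 / 1000 = 419.6 → r_n = 406.1 kN.
R_n = 2 × 226.7 + 2 × 406.1 = 1266 kN.
Design strength φR_n = 0.75 × 1266 = 949 kN.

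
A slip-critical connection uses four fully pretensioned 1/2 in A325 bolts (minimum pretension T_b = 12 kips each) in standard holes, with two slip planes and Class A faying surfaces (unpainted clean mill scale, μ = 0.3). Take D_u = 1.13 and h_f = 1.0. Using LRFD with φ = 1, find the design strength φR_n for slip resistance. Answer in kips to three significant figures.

32.5 kips

R_n = μ · D_u · h_f · T_b · n_s · n_b = 0.3 × 1.13 × 1.0 × 12 × 2 × 4 = 32.54 kips.
Design strength φR_n = 1 × 32.54 = 32.5 kips.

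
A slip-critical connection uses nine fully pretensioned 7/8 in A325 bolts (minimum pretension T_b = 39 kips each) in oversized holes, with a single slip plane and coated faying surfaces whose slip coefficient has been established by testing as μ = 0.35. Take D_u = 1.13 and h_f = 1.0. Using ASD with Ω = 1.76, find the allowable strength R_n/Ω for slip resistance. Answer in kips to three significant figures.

R_n = μ · D_u · h_f · T_b · n_s · n_b = 0.35 × 1.13 × 1.0 × 39 × 1 × 9 = 138.8 kips.
Allowable strength R_n/Ω = 138.8 / 1.76 = 78.9 kips.

78.9 kips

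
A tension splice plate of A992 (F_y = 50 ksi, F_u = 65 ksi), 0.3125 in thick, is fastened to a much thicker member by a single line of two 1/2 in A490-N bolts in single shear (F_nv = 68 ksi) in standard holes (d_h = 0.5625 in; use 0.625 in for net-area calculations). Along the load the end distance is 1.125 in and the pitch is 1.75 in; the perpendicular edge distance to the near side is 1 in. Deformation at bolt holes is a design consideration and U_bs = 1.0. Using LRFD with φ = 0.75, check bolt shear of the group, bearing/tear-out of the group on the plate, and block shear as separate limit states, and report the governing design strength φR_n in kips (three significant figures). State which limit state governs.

Bolt shear: A_b = π·0.5²/4 = 0.1963 in²; R_n = 68 × 0.1963 × 2 × 1 = 26.7 kips → 0.75 × 26.7 = 20 kips.
Bearing: edge l_c = 0.8438, r_n = 20.57 kips; interior l_c = 1.188, r_n = 24.38 kips; R_n = 20.57 + 1·24.38 = 44.94 kips → 33.7 kips.
Block shear: A_gv = 0.8984, A_nv = 0.6055, A_nt = 0.2148 in²; R_n = min(0.6F_uA_nv, 0.6F_yA_gv) + U_bs·F_u·A_nt = 37.58 kips → 28.2 kips.
Bolt shear governs: 20 kips.

20 kips (bolt shear governs)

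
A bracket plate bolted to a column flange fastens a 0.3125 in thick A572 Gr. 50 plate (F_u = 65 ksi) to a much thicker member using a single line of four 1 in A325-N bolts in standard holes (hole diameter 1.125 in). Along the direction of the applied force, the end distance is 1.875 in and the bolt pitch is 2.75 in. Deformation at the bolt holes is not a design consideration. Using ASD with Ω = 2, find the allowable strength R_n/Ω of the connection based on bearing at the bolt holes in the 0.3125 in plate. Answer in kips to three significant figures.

94.3 kips

Per bolt r_n = 1.5 l_c t F_u ≤ 3.0 d t F_u; upper limit = 3.0 × 1 × 0.3125 × 65 = 60.94 kips.
Edge bolt: l_c = 1.875 − 1.125/2 = 1.312 in → 1.5 × 1.312 × 0.3125 × 65 = 39.99 → r_n = 39.99 kips.
Interior bolts: l_c = 2.75 − 1.125 = 1.625 in → 1.5 × 1.625 × 0.3125 × 65 = 49.51 → r_n = 49.51 kips.
R_n = 1 × 39.99 + 3 × 49.51 = 188.5 kips.
Allowable strength R_n/Ω = 188.5 / 2 = 94.3 kips.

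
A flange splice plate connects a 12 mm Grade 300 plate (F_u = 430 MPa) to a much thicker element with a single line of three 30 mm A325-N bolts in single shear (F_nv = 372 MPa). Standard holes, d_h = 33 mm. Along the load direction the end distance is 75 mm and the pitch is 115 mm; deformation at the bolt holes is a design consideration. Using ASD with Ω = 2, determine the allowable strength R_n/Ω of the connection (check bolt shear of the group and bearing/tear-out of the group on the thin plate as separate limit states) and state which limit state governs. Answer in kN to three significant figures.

Bolt shear: A_b = π·30²/4 = 706.9 mm²; R_n = 372 × 706.9 × 3 × 1 / 1000 = 788.9 kN → 788.9 / 2 = 394 kN.
Bearing (1.2 l_c t F_u ≤ 2.4 d t F_u): upper limit = 2.4·30·12·430 / 1000 = 371.5 kN.
  Edge l_c = 75 − 33/2 = 58.5 → r_n = 362.2 kN; interior l_c = 115 − 33 = 82 → r_n = 371.5 kN.
  R_n,bearing = 1·362.2 + 2·371.5 = 1105 kN → 1105 / 2 = 553 kN.
Bolt shear governs: 394 kN.

394 kN (bolt shear governs)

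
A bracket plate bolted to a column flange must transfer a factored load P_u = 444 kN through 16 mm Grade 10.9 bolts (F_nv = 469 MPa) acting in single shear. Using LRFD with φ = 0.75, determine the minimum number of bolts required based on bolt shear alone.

A_b = π·16²/4 = 201.1 mm².
Per-bolt design strength φR_n = 0.75 × 469 × 201.1 × 1 / 1000 = 70.72 kN.
n ≥ 444 / 70.72 = 6.278 → use 7 bolts.

7 bolts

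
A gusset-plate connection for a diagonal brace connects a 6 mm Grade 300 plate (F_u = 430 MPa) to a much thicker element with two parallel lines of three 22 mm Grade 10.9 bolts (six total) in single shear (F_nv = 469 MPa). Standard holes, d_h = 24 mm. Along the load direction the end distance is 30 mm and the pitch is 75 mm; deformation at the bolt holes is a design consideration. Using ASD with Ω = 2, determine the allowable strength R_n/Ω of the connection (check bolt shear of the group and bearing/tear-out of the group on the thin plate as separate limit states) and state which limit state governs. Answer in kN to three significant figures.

328 kN (bearing governs)

Bolt shear: A_b = π·22²/4 = 380.1 mm²; R_n = 469 × 380.1 × 6 × 1 / 1000 = 1070 kN → 1070 / 2 = 535 kN.
Bearing (1.2 l_c t F_u ≤ 2.4 d t F_u): upper limit = 2.4·22·6·430 / 1000 = 136.2 kN.
  Edge l_c = 30 − 24/2 = 18 → r_n = 55.73 kN; interior l_c = 75 − 24 = 51 → r_n = 136.2 kN.
  R_n,bearing = 2·55.73 + 4·136.2 = 656.4 kN → 656.4 / 2 = 328 kN.
Bearing governs: 328 kN.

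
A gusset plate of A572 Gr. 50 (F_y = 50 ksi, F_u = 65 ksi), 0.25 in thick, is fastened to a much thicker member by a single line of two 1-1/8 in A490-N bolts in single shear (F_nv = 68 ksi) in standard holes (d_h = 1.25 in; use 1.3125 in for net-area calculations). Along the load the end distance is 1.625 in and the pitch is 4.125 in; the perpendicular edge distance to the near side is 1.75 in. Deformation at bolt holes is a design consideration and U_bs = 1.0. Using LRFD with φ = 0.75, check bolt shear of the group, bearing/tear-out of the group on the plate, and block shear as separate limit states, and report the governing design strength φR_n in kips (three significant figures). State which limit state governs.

Bolt shear: A_b = π·1.125²/4 = 0.994 in²; R_n = 68 × 0.994 × 2 × 1 = 135.2 kips → 0.75 × 135.2 = 101 kips.
Bearing: edge l_c = 1, r_n = 19.5 kips; interior l_c = 2.875, r_n = 43.87 kips; R_n = 19.5 + 1·43.87 = 63.37 kips → 47.5 kips.
Block shear: A_gv = 1.438, A_nv = 0.9453, A_nt = 0.2734 in²; R_n = min(0.6F_uA_nv, 0.6F_yA_gv) + U_bs·F_u·A_nt = 54.64 kips → 41 kips.
Block shear governs: 41 kips.

41 kips (block shear governs)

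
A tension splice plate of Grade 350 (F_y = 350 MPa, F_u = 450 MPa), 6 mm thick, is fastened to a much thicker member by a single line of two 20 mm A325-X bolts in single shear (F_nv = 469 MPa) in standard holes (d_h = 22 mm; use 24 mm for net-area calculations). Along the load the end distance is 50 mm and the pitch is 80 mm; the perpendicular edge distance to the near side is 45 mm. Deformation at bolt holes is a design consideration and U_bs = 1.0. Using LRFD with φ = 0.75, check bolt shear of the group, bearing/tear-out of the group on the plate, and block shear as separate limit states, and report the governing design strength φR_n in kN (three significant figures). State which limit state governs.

Bolt shear: A_b = π·20²/4 = 314.2 mm²; R_n = 469 × 314.2 × 2 × 1 / 1000 = 294.7 kN → 0.75 × 294.7 = 221 kN.
Bearing: edge l_c = 39, r_n = 126.4 kN; interior l_c = 58, r_n = 129.6 kN; R_n = 126.4 + 1·129.6 = 256 kN → 192 kN.
Block shear: A_gv = 780, A_nv = 564, A_nt = 198 mm²; R_n = min(0.6F_uA_nv, 0.6F_yA_gv) + U_bs·F_u·A_nt = 241.4 kN → 181 kN.
Block shear governs: 181 kN.

181 kN (block shear governs)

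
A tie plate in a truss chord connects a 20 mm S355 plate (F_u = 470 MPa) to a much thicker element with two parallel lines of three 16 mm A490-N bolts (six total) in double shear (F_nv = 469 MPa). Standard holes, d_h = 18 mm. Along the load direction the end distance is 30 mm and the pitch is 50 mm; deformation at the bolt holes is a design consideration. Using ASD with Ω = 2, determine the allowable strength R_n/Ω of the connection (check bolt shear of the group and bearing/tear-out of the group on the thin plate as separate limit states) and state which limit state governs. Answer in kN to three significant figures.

Bolt shear: A_b = π·16²/4 = 201.1 mm²; R_n = 469 × 201.1 × 6 × 2 / 1000 = 1132 kN → 1132 / 2 = 566 kN.
Bearing (1.2 l_c t F_u ≤ 2.4 d t F_u): upper limit = 2.4·16·20·470 / 1000 = 361 kN.
  Edge l_c = 30 − 18/2 = 21 → r_n = 236.9 kN; interior l_c = 50 − 18 = 32 → r_n = 361 kN.
  R_n,bearing = 2·236.9 + 4·361 = 1918 kN → 1918 / 2 = 959 kN.
Bolt shear governs: 566 kN.

566 kN (bolt shear governs)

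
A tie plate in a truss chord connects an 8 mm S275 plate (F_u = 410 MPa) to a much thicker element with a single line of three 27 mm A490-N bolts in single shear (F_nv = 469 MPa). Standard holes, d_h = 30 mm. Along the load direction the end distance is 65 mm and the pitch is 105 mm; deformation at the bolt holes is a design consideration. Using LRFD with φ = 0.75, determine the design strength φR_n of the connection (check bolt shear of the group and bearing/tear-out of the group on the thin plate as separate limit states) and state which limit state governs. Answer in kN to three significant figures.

Bolt shear: A_b = π·27²/4 = 572.6 mm²; R_n = 469 × 572.6 × 3 × 1 / 1000 = 805.6 kN → 0.75 × 805.6 = 604 kN.
Bearing (1.2 l_c t F_u ≤ 2.4 d t F_u): upper limit = 2.4·27·8·410 / 1000 = 212.5 kN.
  Edge l_c = 65 − 30/2 = 50 → r_n = 196.8 kN; interior l_c = 105 − 30 = 75 → r_n = 212.5 kN.
  R_n,bearing = 1·196.8 + 2·212.5 = 621.9 kN → 0.75 × 621.9 = 466 kN.
Bearing governs: 466 kN.

466 kN (bearing governs)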